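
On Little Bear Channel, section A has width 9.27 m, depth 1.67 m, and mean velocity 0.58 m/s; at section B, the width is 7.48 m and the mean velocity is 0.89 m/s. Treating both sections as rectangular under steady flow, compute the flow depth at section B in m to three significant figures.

Q = A₁V₁ = (9.27×1.67) × 0.58 = 8.979 m³/s
d₂ = Q/(b₂ V₂) = 8.979/(7.48×0.89) = 1.349 m

1.35 m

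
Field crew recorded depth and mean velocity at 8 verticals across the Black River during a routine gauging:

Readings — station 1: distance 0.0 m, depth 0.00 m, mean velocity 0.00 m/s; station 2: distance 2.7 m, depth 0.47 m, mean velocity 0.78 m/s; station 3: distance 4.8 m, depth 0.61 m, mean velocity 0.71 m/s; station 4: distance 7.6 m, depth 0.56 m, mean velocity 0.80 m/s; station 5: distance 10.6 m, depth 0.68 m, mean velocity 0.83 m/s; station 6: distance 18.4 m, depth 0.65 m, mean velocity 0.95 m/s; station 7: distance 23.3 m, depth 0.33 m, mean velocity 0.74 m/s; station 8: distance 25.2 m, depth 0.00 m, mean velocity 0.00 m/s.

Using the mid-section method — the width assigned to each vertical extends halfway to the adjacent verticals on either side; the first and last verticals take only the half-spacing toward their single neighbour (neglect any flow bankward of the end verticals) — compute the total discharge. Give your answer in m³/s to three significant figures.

w_2 = (4.8 − 0.0)/2 = 2.4 m; q_2 = 0.78 × 0.47 × 2.4 = 0.8798 m³/s
w_3 = (7.6 − 2.7)/2 = 2.45 m; q_3 = 0.71 × 0.61 × 2.45 = 1.061 m³/s
w_4 = (10.6 − 4.8)/2 = 2.9 m; q_4 = 0.80 × 0.56 × 2.9 = 1.299 m³/s
w_5 = (18.4 − 7.6)/2 = 5.4 m; q_5 = 0.83 × 0.68 × 5.4 = 3.048 m³/s
w_6 = (23.3 − 10.6)/2 = 6.35 m; q_6 = 0.95 × 0.65 × 6.35 = 3.921 m³/s
w_7 = (25.2 − 18.4)/2 = 3.4 m; q_7 = 0.74 × 0.33 × 3.4 = 0.8303 m³/s
Stations 1, 8 contribute zero (depth or velocity is 0).
Q = Σ qᵢ = 11.04 m³/s

11.0 m³/s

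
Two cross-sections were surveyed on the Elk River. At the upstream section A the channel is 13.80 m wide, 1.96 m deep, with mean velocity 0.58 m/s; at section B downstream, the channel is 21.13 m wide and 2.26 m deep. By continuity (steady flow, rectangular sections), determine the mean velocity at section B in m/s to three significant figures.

Q = A₁V₁ = (13.80×1.96) × 0.58 = 15.69 m³/s
A₂ = 21.13 × 2.26 = 47.75 m²
V₂ = Q/A₂ = 15.69/47.75 = 0.3285 m/s

0.329 m/s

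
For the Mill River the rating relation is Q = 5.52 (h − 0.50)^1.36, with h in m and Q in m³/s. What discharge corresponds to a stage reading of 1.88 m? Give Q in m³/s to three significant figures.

Q = 5.52 × (1.88 − 0.50)^1.36 = 5.52 × 1.38^1.36 = 8.554 m³/s

8.55 m³/s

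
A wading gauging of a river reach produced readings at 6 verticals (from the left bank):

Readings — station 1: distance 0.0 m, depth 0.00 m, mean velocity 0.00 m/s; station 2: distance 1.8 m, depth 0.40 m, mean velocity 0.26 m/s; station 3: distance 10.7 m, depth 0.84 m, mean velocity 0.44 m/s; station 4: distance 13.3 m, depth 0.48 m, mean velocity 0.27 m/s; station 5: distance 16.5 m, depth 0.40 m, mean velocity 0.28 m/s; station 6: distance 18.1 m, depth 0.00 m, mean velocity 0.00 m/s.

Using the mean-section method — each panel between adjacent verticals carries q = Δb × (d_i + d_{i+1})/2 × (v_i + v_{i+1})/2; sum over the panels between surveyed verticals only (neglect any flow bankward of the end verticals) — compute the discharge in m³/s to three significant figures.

3.02 m³/s

Panel 1-2: Δb = 1.8 m, d̄ = (0.00+0.40)/2 = 0.2, v̄ = (0.00+0.26)/2 = 0.13 → q = 1.8×0.2×0.13 = 0.04680 m³/s
Panel 2-3: Δb = 8.9 m, d̄ = (0.40+0.84)/2 = 0.62, v̄ = (0.26+0.44)/2 = 0.35 → q = 8.9×0.62×0.35 = 1.931 m³/s
Panel 3-4: Δb = 2.6 m, d̄ = (0.84+0.48)/2 = 0.66, v̄ = (0.44+0.27)/2 = 0.355 → q = 2.6×0.66×0.355 = 0.6092 m³/s
Panel 4-5: Δb = 3.2 m, d̄ = (0.48+0.40)/2 = 0.44, v̄ = (0.27+0.28)/2 = 0.275 → q = 3.2×0.44×0.275 = 0.3872 m³/s
Panel 5-6: Δb = 1.6 m, d̄ = (0.40+0.00)/2 = 0.2, v̄ = (0.28+0.00)/2 = 0.14 → q = 1.6×0.2×0.14 = 0.04480 m³/s
Q = Σ q = 3.019 m³/s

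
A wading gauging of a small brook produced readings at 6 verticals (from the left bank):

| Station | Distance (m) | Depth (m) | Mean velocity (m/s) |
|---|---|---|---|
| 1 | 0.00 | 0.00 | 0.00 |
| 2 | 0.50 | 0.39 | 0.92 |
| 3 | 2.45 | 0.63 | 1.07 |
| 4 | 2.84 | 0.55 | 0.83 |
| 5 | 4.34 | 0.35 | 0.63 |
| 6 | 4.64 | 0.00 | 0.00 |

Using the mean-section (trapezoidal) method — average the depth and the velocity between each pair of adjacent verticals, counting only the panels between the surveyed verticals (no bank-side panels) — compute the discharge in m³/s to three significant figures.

Panel 1-2: Δb = 0.5 m, d̄ = (0.00+0.39)/2 = 0.195, v̄ = (0.00+0.92)/2 = 0.46 → q = 0.5×0.195×0.46 = 0.04485 m³/s
Panel 2-3: Δb = 1.95 m, d̄ = (0.39+0.63)/2 = 0.51, v̄ = (0.92+1.07)/2 = 0.995 → q = 1.95×0.51×0.995 = 0.9895 m³/s
Panel 3-4: Δb = 0.39 m, d̄ = (0.63+0.55)/2 = 0.59, v̄ = (1.07+0.83)/2 = 0.95 → q = 0.39×0.59×0.95 = 0.2186 m³/s
Panel 4-5: Δb = 1.5 m, d̄ = (0.55+0.35)/2 = 0.45, v̄ = (0.83+0.63)/2 = 0.73 → q = 1.5×0.45×0.73 = 0.4928 m³/s
Panel 5-6: Δb = 0.3 m, d̄ = (0.35+0.00)/2 = 0.175, v̄ = (0.63+0.00)/2 = 0.315 → q = 0.3×0.175×0.315 = 0.01654 m³/s
Q = Σ q = 1.762 m³/s

1.76 m³/s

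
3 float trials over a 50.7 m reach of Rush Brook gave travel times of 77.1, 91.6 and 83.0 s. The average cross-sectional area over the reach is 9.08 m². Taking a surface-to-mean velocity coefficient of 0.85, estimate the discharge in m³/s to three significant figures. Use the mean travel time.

t̄ = (77.1 + 91.6 + 83.0) / 3 = 83.9 s
v_surface = L / t̄ = 50.7 / 83.9 = 0.6043 m/s
v_mean = 0.85 × 0.6043 = 0.5136 m/s
Q = A × v_mean = 9.08 × 0.5136 = 4.664 m³/s

4.66 m³/s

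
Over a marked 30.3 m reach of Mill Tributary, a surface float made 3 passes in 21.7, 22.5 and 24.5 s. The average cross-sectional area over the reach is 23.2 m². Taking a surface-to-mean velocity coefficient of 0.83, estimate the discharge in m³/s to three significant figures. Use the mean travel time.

t̄ = (21.7 + 22.5 + 24.5) / 3 = 22.9 s
v_surface = L / t̄ = 30.3 / 22.9 = 1.323 m/s
v_mean = 0.83 × 1.323 = 1.098 m/s
Q = A × v_mean = 23.2 × 1.098 = 25.48 m³/s

25.5 m³/s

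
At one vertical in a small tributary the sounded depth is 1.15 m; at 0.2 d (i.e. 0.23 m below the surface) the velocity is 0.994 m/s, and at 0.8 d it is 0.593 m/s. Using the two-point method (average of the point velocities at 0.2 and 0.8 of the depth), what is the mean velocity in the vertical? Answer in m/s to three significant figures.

0.794 m/s

v̄ = (0.994 + 0.593) / 2 = 0.7935 m/s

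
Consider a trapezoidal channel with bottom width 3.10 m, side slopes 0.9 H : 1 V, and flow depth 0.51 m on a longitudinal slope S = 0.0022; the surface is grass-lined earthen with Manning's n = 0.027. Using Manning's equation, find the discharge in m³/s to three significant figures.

1.73 m³/s

A = (b + z·y)·y = (3.10 + 0.9×0.51)×0.51 = 1.815 m²
P = b + 2y√(1+z²) = 3.10 + 2×0.51×√(1+0.9²) = 4.472 m
R = A/P = 1.815/4.472 = 0.4059 m
Q = (1/n)·A·R^(2/3)·S^(1/2) = (1/0.027) × 1.815 × 0.4059^(2/3) × 0.0022^(1/2) = 1.728 m³/s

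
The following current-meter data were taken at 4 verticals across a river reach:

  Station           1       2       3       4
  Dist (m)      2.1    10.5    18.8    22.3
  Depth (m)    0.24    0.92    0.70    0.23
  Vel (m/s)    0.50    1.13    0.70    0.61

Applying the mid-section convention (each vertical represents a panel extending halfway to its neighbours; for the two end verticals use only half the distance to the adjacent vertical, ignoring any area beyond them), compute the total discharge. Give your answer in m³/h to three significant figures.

w_1 = (10.5 − 2.1)/2 = 4.2 m; q_1 = 0.50 × 0.24 × 4.2 = 0.5040 m³/s
w_2 = (18.8 − 2.1)/2 = 8.35 m; q_2 = 1.13 × 0.92 × 8.35 = 8.681 m³/s
w_3 = (22.3 − 10.5)/2 = 5.9 m; q_3 = 0.70 × 0.70 × 5.9 = 2.891 m³/s
w_4 = (22.3 − 18.8)/2 = 1.75 m; q_4 = 0.61 × 0.23 × 1.75 = 0.2455 m³/s
Q = Σ qᵢ = 12.32 m³/s
= 12.32 × 3600 = 44360 m³/h

44400 m³/h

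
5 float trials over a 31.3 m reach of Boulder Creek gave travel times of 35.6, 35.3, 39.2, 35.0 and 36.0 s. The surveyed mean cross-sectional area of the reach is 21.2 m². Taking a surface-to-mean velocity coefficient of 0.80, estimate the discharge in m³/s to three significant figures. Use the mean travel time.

t̄ = (35.6 + 35.3 + 39.2 + 35.0 + 36.0) / 5 = 36.22 s
v_surface = L / t̄ = 31.3 / 36.22 = 0.8642 m/s
v_mean = 0.80 × 0.8642 = 0.6913 m/s
Q = A × v_mean = 21.2 × 0.6913 = 14.66 m³/s

14.7 m³/s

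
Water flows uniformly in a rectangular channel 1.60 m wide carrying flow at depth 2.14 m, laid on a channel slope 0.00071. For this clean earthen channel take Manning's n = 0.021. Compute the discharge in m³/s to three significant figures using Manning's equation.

3.03 m³/s

A = b·y = 1.60 × 2.14 = 3.424 m²
P = b + 2y = 1.60 + 2×2.14 = 5.880 m
R = A/P = 3.424/5.880 = 0.5823 m
Q = (1/n)·A·R^(2/3)·S^(1/2) = (1/0.021) × 3.424 × 0.5823^(2/3) × 0.00071^(1/2) = 3.030 m³/s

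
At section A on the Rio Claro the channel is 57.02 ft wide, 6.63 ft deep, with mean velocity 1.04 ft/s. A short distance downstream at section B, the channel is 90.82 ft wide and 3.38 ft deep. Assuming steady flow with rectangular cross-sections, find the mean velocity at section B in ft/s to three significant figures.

Q = A₁V₁ = (57.02×6.63) × 1.04 = 393.2 ft³/s
A₂ = 90.82 × 3.38 = 307.0 ft²
V₂ = Q/A₂ = 393.2/307.0 = 1.281 ft/s

1.28 ft/s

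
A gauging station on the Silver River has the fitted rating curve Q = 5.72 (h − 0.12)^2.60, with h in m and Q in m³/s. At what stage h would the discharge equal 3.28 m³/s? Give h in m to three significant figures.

h − h₀ = (Q/C)^(1/b) = (3.28/5.72)^(1/2.60) = 0.8074 m
h = 0.12 + 0.8074 = 0.9274 m

0.927 m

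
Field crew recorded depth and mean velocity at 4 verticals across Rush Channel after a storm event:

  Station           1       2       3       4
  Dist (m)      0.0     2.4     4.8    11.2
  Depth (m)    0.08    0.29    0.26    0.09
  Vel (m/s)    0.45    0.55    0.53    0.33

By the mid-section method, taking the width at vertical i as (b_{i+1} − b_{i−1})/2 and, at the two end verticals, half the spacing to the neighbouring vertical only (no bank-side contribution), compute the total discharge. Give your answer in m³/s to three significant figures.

1.13 m³/s

w_1 = (2.4 − 0.0)/2 = 1.2 m; q_1 = 0.45 × 0.08 × 1.2 = 0.04320 m³/s
w_2 = (4.8 − 0.0)/2 = 2.4 m; q_2 = 0.55 × 0.29 × 2.4 = 0.3828 m³/s
w_3 = (11.2 − 2.4)/2 = 4.4 m; q_3 = 0.53 × 0.26 × 4.4 = 0.6063 m³/s
w_4 = (11.2 − 4.8)/2 = 3.2 m; q_4 = 0.33 × 0.09 × 3.2 = 0.09504 m³/s
Q = Σ qᵢ = 1.127 m³/s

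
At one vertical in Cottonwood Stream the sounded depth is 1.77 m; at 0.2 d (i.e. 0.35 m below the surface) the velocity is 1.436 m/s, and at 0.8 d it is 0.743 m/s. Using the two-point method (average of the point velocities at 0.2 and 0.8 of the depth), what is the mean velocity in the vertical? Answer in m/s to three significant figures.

v̄ = (1.436 + 0.743) / 2 = 1.090 m/s

1.09 m/s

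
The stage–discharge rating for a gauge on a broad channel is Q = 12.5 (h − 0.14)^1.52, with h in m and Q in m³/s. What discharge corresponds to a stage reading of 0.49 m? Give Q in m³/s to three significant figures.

2.53 m³/s

Q = 12.5 × (0.49 − 0.14)^1.52 = 12.5 × 0.35^1.52 = 2.535 m³/s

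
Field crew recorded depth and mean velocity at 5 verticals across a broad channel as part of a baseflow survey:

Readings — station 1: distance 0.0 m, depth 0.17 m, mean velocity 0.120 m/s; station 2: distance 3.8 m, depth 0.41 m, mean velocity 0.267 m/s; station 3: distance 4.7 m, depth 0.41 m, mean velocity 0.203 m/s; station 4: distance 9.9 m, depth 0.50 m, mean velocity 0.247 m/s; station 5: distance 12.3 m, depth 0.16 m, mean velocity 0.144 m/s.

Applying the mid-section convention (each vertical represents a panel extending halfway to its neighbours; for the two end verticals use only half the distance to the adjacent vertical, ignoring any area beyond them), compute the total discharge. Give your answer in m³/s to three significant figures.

w_1 = (3.8 − 0.0)/2 = 1.9 m; q_1 = 0.120 × 0.17 × 1.9 = 0.03876 m³/s
w_2 = (4.7 − 0.0)/2 = 2.35 m; q_2 = 0.267 × 0.41 × 2.35 = 0.2573 m³/s
w_3 = (9.9 − 3.8)/2 = 3.05 m; q_3 = 0.203 × 0.41 × 3.05 = 0.2539 m³/s
w_4 = (12.3 − 4.7)/2 = 3.8 m; q_4 = 0.247 × 0.50 × 3.8 = 0.4693 m³/s
w_5 = (12.3 − 9.9)/2 = 1.2 m; q_5 = 0.144 × 0.16 × 1.2 = 0.02765 m³/s
Q = Σ qᵢ = 1.047 m³/s

1.05 m³/s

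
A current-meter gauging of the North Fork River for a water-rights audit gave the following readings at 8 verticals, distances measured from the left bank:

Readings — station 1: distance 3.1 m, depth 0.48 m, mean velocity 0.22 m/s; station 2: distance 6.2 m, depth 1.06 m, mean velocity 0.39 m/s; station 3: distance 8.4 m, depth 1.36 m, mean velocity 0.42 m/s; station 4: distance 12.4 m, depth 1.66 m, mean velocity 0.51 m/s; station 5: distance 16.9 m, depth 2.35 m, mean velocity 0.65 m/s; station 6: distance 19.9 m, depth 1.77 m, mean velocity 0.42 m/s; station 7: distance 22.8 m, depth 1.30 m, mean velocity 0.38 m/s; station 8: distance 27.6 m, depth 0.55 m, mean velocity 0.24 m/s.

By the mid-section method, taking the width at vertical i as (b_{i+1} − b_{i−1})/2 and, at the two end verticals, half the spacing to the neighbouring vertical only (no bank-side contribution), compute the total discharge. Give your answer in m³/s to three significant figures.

16.8 m³/s

w_1 = (6.2 − 3.1)/2 = 1.55 m; q_1 = 0.22 × 0.48 × 1.55 = 0.1637 m³/s
w_2 = (8.4 − 3.1)/2 = 2.65 m; q_2 = 0.39 × 1.06 × 2.65 = 1.096 m³/s
w_3 = (12.4 − 6.2)/2 = 3.1 m; q_3 = 0.42 × 1.36 × 3.1 = 1.771 m³/s
w_4 = (16.9 − 8.4)/2 = 4.25 m; q_4 = 0.51 × 1.66 × 4.25 = 3.598 m³/s
w_5 = (19.9 − 12.4)/2 = 3.75 m; q_5 = 0.65 × 2.35 × 3.75 = 5.728 m³/s
w_6 = (22.8 − 16.9)/2 = 2.95 m; q_6 = 0.42 × 1.77 × 2.95 = 2.193 m³/s
w_7 = (27.6 − 19.9)/2 = 3.85 m; q_7 = 0.38 × 1.30 × 3.85 = 1.902 m³/s
w_8 = (27.6 − 22.8)/2 = 2.4 m; q_8 = 0.24 × 0.55 × 2.4 = 0.3168 m³/s
Q = Σ qᵢ = 16.77 m³/s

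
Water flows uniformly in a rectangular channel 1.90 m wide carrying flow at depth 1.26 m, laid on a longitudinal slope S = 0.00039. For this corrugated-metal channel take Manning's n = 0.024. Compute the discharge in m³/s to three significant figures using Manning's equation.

1.31 m³/s

A = b·y = 1.90 × 1.26 = 2.394 m²
P = b + 2y = 1.90 + 2×1.26 = 4.420 m
R = A/P = 2.394/4.420 = 0.5416 m
Q = (1/n)·A·R^(2/3)·S^(1/2) = (1/0.024) × 2.394 × 0.5416^(2/3) × 0.00039^(1/2) = 1.309 m³/s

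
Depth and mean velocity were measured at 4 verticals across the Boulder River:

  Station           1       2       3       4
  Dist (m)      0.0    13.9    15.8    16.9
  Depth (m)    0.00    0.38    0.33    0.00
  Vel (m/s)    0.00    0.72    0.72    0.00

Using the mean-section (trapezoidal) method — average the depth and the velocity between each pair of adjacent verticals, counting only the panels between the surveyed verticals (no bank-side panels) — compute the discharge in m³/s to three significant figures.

Panel 1-2: Δb = 13.9 m, d̄ = (0.00+0.38)/2 = 0.19, v̄ = (0.00+0.72)/2 = 0.36 → q = 13.9×0.19×0.36 = 0.9508 m³/s
Panel 2-3: Δb = 1.9 m, d̄ = (0.38+0.33)/2 = 0.355, v̄ = (0.72+0.72)/2 = 0.72 → q = 1.9×0.355×0.72 = 0.4856 m³/s
Panel 3-4: Δb = 1.1 m, d̄ = (0.33+0.00)/2 = 0.165, v̄ = (0.72+0.00)/2 = 0.36 → q = 1.1×0.165×0.36 = 0.06534 m³/s
Q = Σ q = 1.502 m³/s

1.50 m³/s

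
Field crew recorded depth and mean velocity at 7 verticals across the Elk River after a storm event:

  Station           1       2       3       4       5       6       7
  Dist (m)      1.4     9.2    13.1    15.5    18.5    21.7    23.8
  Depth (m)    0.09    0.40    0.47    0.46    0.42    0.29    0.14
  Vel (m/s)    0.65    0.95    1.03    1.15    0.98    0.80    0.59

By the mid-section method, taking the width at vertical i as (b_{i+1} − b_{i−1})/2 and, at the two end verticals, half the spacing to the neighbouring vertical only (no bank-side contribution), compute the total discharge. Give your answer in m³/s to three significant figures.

w_1 = (9.2 − 1.4)/2 = 3.9 m; q_1 = 0.65 × 0.09 × 3.9 = 0.2282 m³/s
w_2 = (13.1 − 1.4)/2 = 5.85 m; q_2 = 0.95 × 0.40 × 5.85 = 2.223 m³/s
w_3 = (15.5 − 9.2)/2 = 3.15 m; q_3 = 1.03 × 0.47 × 3.15 = 1.525 m³/s
w_4 = (18.5 − 13.1)/2 = 2.7 m; q_4 = 1.15 × 0.46 × 2.7 = 1.428 m³/s
w_5 = (21.7 − 15.5)/2 = 3.1 m; q_5 = 0.98 × 0.42 × 3.1 = 1.276 m³/s
w_6 = (23.8 − 18.5)/2 = 2.65 m; q_6 = 0.80 × 0.29 × 2.65 = 0.6148 m³/s
w_7 = (23.8 − 21.7)/2 = 1.05 m; q_7 = 0.59 × 0.14 × 1.05 = 0.08673 m³/s
Q = Σ qᵢ = 7.382 m³/s

7.38 m³/s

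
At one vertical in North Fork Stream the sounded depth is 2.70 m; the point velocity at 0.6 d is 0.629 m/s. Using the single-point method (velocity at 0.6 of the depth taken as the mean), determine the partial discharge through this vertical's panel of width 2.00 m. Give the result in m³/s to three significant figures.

v̄ = v₀.₆ = 0.629 m/s
q = v̄ × d × w = 0.6290 × 2.70 × 2.00 = 3.397 m³/s

3.40 m³/s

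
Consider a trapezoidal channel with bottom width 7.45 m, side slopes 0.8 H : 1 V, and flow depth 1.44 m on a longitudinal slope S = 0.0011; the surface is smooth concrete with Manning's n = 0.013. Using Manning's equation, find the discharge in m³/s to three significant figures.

A = (b + z·y)·y = (7.45 + 0.8×1.44)×1.44 = 12.39 m²
P = b + 2y√(1+z²) = 7.45 + 2×1.44×√(1+0.8²) = 11.14 m
R = A/P = 12.39/11.14 = 1.112 m
Q = (1/n)·A·R^(2/3)·S^(1/2) = (1/0.013) × 12.39 × 1.112^(2/3) × 0.0011^(1/2) = 33.92 m³/s

33.9 m³/s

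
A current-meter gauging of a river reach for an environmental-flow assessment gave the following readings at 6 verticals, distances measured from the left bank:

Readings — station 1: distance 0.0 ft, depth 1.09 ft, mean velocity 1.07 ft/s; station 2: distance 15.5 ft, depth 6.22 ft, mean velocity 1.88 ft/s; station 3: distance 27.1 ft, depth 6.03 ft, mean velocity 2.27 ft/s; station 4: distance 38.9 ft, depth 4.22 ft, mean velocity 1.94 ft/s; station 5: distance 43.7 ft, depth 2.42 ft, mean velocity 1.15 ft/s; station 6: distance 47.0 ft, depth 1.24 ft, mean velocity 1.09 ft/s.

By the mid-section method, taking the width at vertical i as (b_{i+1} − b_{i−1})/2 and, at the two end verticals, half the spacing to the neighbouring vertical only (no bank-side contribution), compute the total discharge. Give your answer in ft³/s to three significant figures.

409 ft³/s

w_1 = (15.5 − 0.0)/2 = 7.75 ft; q_1 = 1.07 × 1.09 × 7.75 = 9.039 ft³/s
w_2 = (27.1 − 0.0)/2 = 13.55 ft; q_2 = 1.88 × 6.22 × 13.55 = 158.4 ft³/s
w_3 = (38.9 − 15.5)/2 = 11.7 ft; q_3 = 2.27 × 6.03 × 11.7 = 160.2 ft³/s
w_4 = (43.7 − 27.1)/2 = 8.3 ft; q_4 = 1.94 × 4.22 × 8.3 = 67.95 ft³/s
w_5 = (47.0 − 38.9)/2 = 4.05 ft; q_5 = 1.15 × 2.42 × 4.05 = 11.27 ft³/s
w_6 = (47.0 − 43.7)/2 = 1.65 ft; q_6 = 1.09 × 1.24 × 1.65 = 2.230 ft³/s
Q = Σ qᵢ = 409.1 ft³/s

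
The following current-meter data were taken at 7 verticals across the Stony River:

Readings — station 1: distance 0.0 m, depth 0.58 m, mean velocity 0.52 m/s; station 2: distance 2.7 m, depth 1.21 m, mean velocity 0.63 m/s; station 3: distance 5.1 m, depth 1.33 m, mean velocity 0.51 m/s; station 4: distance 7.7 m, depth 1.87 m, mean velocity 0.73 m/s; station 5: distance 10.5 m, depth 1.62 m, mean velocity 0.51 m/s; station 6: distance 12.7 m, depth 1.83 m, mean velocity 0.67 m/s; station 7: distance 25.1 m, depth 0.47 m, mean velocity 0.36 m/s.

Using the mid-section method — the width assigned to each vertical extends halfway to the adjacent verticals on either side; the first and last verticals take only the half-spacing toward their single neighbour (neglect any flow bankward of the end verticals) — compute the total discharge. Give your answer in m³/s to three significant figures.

19.8 m³/s

w_1 = (2.7 − 0.0)/2 = 1.35 m; q_1 = 0.52 × 0.58 × 1.35 = 0.4072 m³/s
w_2 = (5.1 − 0.0)/2 = 2.55 m; q_2 = 0.63 × 1.21 × 2.55 = 1.944 m³/s
w_3 = (7.7 − 2.7)/2 = 2.5 m; q_3 = 0.51 × 1.33 × 2.5 = 1.696 m³/s
w_4 = (10.5 − 5.1)/2 = 2.7 m; q_4 = 0.73 × 1.87 × 2.7 = 3.686 m³/s
w_5 = (12.7 − 7.7)/2 = 2.5 m; q_5 = 0.51 × 1.62 × 2.5 = 2.066 m³/s
w_6 = (25.1 − 10.5)/2 = 7.3 m; q_6 = 0.67 × 1.83 × 7.3 = 8.951 m³/s
w_7 = (25.1 − 12.7)/2 = 6.2 m; q_7 = 0.36 × 0.47 × 6.2 = 1.049 m³/s
Q = Σ qᵢ = 19.80 m³/s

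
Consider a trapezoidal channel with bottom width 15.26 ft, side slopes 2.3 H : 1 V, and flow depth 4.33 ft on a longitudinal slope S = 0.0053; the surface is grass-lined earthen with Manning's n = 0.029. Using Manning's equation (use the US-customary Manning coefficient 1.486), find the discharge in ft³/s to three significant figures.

A = (b + z·y)·y = (15.26 + 2.3×4.33)×4.33 = 109.2 ft²
P = b + 2y√(1+z²) = 15.26 + 2×4.33×√(1+2.3²) = 36.98 ft
R = A/P = 109.2/36.98 = 2.953 ft
Q = (1.486/n)·A·R^(2/3)·S^(1/2) = (1.486/0.029) × 109.2 × 2.953^(2/3) × 0.0053^(1/2) = 838.5 ft³/s

838 ft³/s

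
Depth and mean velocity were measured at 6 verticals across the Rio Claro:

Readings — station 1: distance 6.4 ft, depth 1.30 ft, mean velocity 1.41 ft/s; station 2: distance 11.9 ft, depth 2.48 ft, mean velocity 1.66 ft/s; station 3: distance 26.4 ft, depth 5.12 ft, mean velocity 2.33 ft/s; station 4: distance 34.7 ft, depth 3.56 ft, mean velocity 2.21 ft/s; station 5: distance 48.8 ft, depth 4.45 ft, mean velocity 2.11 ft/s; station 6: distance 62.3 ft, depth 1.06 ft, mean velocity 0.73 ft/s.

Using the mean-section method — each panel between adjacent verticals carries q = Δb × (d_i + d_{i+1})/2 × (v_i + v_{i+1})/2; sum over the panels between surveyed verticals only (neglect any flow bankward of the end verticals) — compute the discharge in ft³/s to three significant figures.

382 ft³/s

Panel 1-2: Δb = 5.5 ft, d̄ = (1.30+2.48)/2 = 1.89, v̄ = (1.41+1.66)/2 = 1.535 → q = 5.5×1.89×1.535 = 15.96 ft³/s
Panel 2-3: Δb = 14.5 ft, d̄ = (2.48+5.12)/2 = 3.8, v̄ = (1.66+2.33)/2 = 1.995 → q = 14.5×3.8×1.995 = 109.9 ft³/s
Panel 3-4: Δb = 8.3 ft, d̄ = (5.12+3.56)/2 = 4.34, v̄ = (2.33+2.21)/2 = 2.27 → q = 8.3×4.34×2.27 = 81.77 ft³/s
Panel 4-5: Δb = 14.1 ft, d̄ = (3.56+4.45)/2 = 4.005, v̄ = (2.21+2.11)/2 = 2.16 → q = 14.1×4.005×2.16 = 122.0 ft³/s
Panel 5-6: Δb = 13.5 ft, d̄ = (4.45+1.06)/2 = 2.755, v̄ = (2.11+0.73)/2 = 1.42 → q = 13.5×2.755×1.42 = 52.81 ft³/s
Q = Σ q = 382.4 ft³/s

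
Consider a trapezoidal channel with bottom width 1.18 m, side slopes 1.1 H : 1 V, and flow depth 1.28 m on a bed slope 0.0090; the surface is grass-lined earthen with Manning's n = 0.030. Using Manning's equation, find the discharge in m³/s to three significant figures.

A = (b + z·y)·y = (1.18 + 1.1×1.28)×1.28 = 3.313 m²
P = b + 2y√(1+z²) = 1.18 + 2×1.28×√(1+1.1²) = 4.986 m
R = A/P = 3.313/4.986 = 0.6644 m
Q = (1/n)·A·R^(2/3)·S^(1/2) = (1/0.030) × 3.313 × 0.6644^(2/3) × 0.0090^(1/2) = 7.976 m³/s

7.98 m³/s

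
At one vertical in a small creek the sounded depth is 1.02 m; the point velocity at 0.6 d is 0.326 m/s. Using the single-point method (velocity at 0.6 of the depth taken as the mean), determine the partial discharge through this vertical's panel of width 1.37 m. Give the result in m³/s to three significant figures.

v̄ = v₀.₆ = 0.326 m/s
q = v̄ × d × w = 0.3260 × 1.02 × 1.37 = 0.4556 m³/s

0.456 m³/s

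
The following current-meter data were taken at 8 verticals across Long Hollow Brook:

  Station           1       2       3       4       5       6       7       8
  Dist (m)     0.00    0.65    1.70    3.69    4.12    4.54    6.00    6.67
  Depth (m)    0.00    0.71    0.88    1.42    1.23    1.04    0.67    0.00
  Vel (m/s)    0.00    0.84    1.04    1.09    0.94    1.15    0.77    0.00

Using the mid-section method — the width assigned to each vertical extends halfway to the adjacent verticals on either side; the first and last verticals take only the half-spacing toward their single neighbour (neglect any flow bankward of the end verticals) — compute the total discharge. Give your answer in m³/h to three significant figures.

w_2 = (1.70 − 0.00)/2 = 0.85 m; q_2 = 0.84 × 0.71 × 0.85 = 0.5069 m³/s
w_3 = (3.69 − 0.65)/2 = 1.52 m; q_3 = 1.04 × 0.88 × 1.52 = 1.391 m³/s
w_4 = (4.12 − 1.70)/2 = 1.21 m; q_4 = 1.09 × 1.42 × 1.21 = 1.873 m³/s
w_5 = (4.54 − 3.69)/2 = 0.425 m; q_5 = 0.94 × 1.23 × 0.425 = 0.4914 m³/s
w_6 = (6.00 − 4.12)/2 = 0.94 m; q_6 = 1.15 × 1.04 × 0.94 = 1.124 m³/s
w_7 = (6.67 − 4.54)/2 = 1.065 m; q_7 = 0.77 × 0.67 × 1.065 = 0.5494 m³/s
Stations 1, 8 contribute zero (depth or velocity is 0).
Q = Σ qᵢ = 5.936 m³/s
= 5.936 × 3600 = 21370 m³/h

21400 m³/h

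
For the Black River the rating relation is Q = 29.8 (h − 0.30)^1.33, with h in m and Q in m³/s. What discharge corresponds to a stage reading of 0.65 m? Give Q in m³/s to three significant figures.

Q = 29.8 × (0.65 − 0.30)^1.33 = 29.8 × 0.35^1.33 = 7.376 m³/s

7.38 m³/s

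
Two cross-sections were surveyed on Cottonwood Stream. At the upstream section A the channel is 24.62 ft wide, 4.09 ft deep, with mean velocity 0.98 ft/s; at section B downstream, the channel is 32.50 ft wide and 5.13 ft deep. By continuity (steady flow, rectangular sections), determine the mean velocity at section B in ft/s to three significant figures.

Q = A₁V₁ = (24.62×4.09) × 0.98 = 98.68 ft³/s
A₂ = 32.50 × 5.13 = 166.7 ft²
V₂ = Q/A₂ = 98.68/166.7 = 0.5919 ft/s

0.592 ft/s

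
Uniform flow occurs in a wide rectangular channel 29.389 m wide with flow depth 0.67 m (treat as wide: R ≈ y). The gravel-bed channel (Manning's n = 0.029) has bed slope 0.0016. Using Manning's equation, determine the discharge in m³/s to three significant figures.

A = b·y = 29.389 × 0.67 = 19.69 m²
Wide channel: R ≈ y = 0.67 m
Q = (1/n)·A·R^(2/3)·S^(1/2) = (1/0.029) × 19.69 × 0.6700^(2/3) × 0.0016^(1/2) = 20.80 m³/s

20.8 m³/s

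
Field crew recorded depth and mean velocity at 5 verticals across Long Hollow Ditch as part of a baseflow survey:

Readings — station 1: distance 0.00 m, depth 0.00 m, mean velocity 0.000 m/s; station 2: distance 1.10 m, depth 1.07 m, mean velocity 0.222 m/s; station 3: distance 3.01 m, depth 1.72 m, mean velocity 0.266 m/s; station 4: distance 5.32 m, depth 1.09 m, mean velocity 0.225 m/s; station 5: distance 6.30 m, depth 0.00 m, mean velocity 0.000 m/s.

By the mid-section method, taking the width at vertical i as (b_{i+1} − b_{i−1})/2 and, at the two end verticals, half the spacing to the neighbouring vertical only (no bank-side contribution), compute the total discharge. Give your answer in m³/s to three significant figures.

1.73 m³/s

w_2 = (3.01 − 0.00)/2 = 1.505 m; q_2 = 0.222 × 1.07 × 1.505 = 0.3575 m³/s
w_3 = (5.32 − 1.10)/2 = 2.11 m; q_3 = 0.266 × 1.72 × 2.11 = 0.9654 m³/s
w_4 = (6.30 − 3.01)/2 = 1.645 m; q_4 = 0.225 × 1.09 × 1.645 = 0.4034 m³/s
Stations 1, 5 contribute zero (depth or velocity is 0).
Q = Σ qᵢ = 1.726 m³/s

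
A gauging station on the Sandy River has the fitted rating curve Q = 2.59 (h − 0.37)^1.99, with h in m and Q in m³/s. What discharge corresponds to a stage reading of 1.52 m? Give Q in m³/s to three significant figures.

3.42 m³/s

Q = 2.59 × (1.52 − 0.37)^1.99 = 2.59 × 1.15^1.99 = 3.420 m³/s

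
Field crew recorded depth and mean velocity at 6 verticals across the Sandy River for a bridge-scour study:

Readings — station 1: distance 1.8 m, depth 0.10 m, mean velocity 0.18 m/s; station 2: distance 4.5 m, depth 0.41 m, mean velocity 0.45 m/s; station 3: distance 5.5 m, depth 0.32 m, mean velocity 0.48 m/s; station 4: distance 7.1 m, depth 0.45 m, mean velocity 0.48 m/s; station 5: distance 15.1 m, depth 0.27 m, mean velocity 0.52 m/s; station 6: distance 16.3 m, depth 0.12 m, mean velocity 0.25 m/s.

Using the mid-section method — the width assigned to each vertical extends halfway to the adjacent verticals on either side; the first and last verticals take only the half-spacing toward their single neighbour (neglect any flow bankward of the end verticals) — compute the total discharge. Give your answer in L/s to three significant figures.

2270 L/s

w_1 = (4.5 − 1.8)/2 = 1.35 m; q_1 = 0.18 × 0.10 × 1.35 = 0.02430 m³/s
w_2 = (5.5 − 1.8)/2 = 1.85 m; q_2 = 0.45 × 0.41 × 1.85 = 0.3413 m³/s
w_3 = (7.1 − 4.5)/2 = 1.3 m; q_3 = 0.48 × 0.32 × 1.3 = 0.1997 m³/s
w_4 = (15.1 − 5.5)/2 = 4.8 m; q_4 = 0.48 × 0.45 × 4.8 = 1.037 m³/s
w_5 = (16.3 − 7.1)/2 = 4.6 m; q_5 = 0.52 × 0.27 × 4.6 = 0.6458 m³/s
w_6 = (16.3 − 15.1)/2 = 0.6 m; q_6 = 0.25 × 0.12 × 0.6 = 0.01800 m³/s
Q = Σ qᵢ = 2.266 m³/s
= 2.266 × 1000 = 2266 L/s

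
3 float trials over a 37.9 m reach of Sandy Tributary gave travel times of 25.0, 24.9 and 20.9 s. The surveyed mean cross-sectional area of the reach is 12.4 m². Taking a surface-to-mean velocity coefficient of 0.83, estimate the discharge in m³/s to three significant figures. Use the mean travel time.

16.5 m³/s

t̄ = (25.0 + 24.9 + 20.9) / 3 = 23.6 s
v_surface = L / t̄ = 37.9 / 23.6 = 1.606 m/s
v_mean = 0.83 × 1.606 = 1.333 m/s
Q = A × v_mean = 12.4 × 1.333 = 16.53 m³/s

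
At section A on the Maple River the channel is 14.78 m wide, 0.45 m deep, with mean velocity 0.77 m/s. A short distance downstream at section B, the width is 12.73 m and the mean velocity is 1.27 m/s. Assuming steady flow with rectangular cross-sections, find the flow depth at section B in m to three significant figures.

0.317 m

Q = A₁V₁ = (14.78×0.45) × 0.77 = 5.121 m³/s
d₂ = Q/(b₂ V₂) = 5.121/(12.73×1.27) = 0.3168 m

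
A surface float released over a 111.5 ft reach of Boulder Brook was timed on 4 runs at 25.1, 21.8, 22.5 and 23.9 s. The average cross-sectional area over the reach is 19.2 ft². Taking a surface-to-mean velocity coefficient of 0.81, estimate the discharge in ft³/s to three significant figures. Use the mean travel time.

74.3 ft³/s

t̄ = (25.1 + 21.8 + 22.5 + 23.9) / 4 = 23.325 s
v_surface = L / t̄ = 111.5 / 23.325 = 4.780 ft/s
v_mean = 0.81 × 4.780 = 3.872 ft/s
Q = A × v_mean = 19.2 × 3.872 = 74.34 ft³/s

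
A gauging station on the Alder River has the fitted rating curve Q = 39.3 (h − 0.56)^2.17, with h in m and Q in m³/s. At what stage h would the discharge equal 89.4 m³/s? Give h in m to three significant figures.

2.02 m

h − h₀ = (Q/C)^(1/b) = (89.4/39.3)^(1/2.17) = 1.460 m
h = 0.56 + 1.460 = 2.020 m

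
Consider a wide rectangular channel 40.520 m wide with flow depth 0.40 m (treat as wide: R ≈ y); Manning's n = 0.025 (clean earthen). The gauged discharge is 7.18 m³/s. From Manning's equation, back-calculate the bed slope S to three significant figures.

0.000416

A = b·y = 40.520 × 0.40 = 16.21 m²
Wide channel: R ≈ y = 0.40 m
S = (Q·n / (1·A·R^(2/3)))² = (7.18×0.025 / (1×16.21×0.5429))² = 0.0004162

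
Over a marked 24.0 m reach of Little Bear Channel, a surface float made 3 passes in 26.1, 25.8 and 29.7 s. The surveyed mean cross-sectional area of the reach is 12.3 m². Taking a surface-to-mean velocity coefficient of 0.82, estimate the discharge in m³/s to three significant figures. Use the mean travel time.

8.90 m³/s

t̄ = (26.1 + 25.8 + 29.7) / 3 = 27.2 s
v_surface = L / t̄ = 24.0 / 27.2 = 0.8824 m/s
v_mean = 0.82 × 0.8824 = 0.7235 m/s
Q = A × v_mean = 12.3 × 0.7235 = 8.899 m³/s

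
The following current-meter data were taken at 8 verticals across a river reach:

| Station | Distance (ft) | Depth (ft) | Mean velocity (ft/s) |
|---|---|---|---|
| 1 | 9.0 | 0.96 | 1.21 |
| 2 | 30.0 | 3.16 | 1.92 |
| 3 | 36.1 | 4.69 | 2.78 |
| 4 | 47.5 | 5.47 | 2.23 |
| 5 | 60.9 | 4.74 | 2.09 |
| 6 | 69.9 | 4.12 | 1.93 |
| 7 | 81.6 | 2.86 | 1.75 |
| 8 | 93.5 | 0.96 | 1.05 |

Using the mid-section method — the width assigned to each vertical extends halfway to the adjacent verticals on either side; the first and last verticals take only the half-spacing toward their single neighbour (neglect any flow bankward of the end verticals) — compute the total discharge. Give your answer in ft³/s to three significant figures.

w_1 = (30.0 − 9.0)/2 = 10.5 ft; q_1 = 1.21 × 0.96 × 10.5 = 12.20 ft³/s
w_2 = (36.1 − 9.0)/2 = 13.55 ft; q_2 = 1.92 × 3.16 × 13.55 = 82.21 ft³/s
w_3 = (47.5 − 30.0)/2 = 8.75 ft; q_3 = 2.78 × 4.69 × 8.75 = 114.1 ft³/s
w_4 = (60.9 − 36.1)/2 = 12.4 ft; q_4 = 2.23 × 5.47 × 12.4 = 151.3 ft³/s
w_5 = (69.9 − 47.5)/2 = 11.2 ft; q_5 = 2.09 × 4.74 × 11.2 = 111.0 ft³/s
w_6 = (81.6 − 60.9)/2 = 10.35 ft; q_6 = 1.93 × 4.12 × 10.35 = 82.30 ft³/s
w_7 = (93.5 − 69.9)/2 = 11.8 ft; q_7 = 1.75 × 2.86 × 11.8 = 59.06 ft³/s
w_8 = (93.5 − 81.6)/2 = 5.95 ft; q_8 = 1.05 × 0.96 × 5.95 = 5.998 ft³/s
Q = Σ qᵢ = 618.1 ft³/s

618 ft³/s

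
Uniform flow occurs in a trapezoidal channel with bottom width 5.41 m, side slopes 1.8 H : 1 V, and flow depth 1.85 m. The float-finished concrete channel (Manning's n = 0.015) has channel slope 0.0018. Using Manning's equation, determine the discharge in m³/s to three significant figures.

52.8 m³/s

A = (b + z·y)·y = (5.41 + 1.8×1.85)×1.85 = 16.17 m²
P = b + 2y√(1+z²) = 5.41 + 2×1.85×√(1+1.8²) = 13.03 m
R = A/P = 16.17/13.03 = 1.241 m
Q = (1/n)·A·R^(2/3)·S^(1/2) = (1/0.015) × 16.17 × 1.241^(2/3) × 0.0018^(1/2) = 52.81 m³/s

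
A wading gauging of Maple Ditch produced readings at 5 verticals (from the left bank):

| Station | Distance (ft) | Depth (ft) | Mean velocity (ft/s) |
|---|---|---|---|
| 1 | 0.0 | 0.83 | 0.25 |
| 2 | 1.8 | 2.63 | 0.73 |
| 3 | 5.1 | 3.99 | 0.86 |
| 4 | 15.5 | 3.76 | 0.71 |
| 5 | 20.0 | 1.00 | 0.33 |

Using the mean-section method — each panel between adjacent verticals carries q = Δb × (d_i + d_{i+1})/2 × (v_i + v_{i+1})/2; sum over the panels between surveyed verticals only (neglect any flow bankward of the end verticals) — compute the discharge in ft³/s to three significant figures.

47.4 ft³/s

Panel 1-2: Δb = 1.8 ft, d̄ = (0.83+2.63)/2 = 1.73, v̄ = (0.25+0.73)/2 = 0.49 → q = 1.8×1.73×0.49 = 1.526 ft³/s
Panel 2-3: Δb = 3.3 ft, d̄ = (2.63+3.99)/2 = 3.31, v̄ = (0.73+0.86)/2 = 0.795 → q = 3.3×3.31×0.795 = 8.684 ft³/s
Panel 3-4: Δb = 10.4 ft, d̄ = (3.99+3.76)/2 = 3.875, v̄ = (0.86+0.71)/2 = 0.785 → q = 10.4×3.875×0.785 = 31.64 ft³/s
Panel 4-5: Δb = 4.5 ft, d̄ = (3.76+1.00)/2 = 2.38, v̄ = (0.71+0.33)/2 = 0.52 → q = 4.5×2.38×0.52 = 5.569 ft³/s
Q = Σ q = 47.41 ft³/s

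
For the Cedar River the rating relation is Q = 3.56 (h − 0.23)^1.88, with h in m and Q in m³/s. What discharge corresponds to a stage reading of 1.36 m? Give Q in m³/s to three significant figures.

Q = 3.56 × (1.36 − 0.23)^1.88 = 3.56 × 1.13^1.88 = 4.480 m³/s

4.48 m³/s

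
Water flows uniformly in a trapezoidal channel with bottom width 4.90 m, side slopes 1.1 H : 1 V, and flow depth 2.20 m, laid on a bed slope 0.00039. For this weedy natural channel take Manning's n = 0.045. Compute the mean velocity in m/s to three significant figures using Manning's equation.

0.551 m/s

A = (b + z·y)·y = (4.90 + 1.1×2.20)×2.20 = 16.10 m²
P = b + 2y√(1+z²) = 4.90 + 2×2.20×√(1+1.1²) = 11.44 m
R = A/P = 16.10/11.44 = 1.408 m
Q = (1/n)·A·R^(2/3)·S^(1/2) = (1/0.045) × 16.10 × 1.408^(2/3) × 0.00039^(1/2) = 8.876 m³/s
V = Q/A = 8.876/16.10 = 0.5512 m/s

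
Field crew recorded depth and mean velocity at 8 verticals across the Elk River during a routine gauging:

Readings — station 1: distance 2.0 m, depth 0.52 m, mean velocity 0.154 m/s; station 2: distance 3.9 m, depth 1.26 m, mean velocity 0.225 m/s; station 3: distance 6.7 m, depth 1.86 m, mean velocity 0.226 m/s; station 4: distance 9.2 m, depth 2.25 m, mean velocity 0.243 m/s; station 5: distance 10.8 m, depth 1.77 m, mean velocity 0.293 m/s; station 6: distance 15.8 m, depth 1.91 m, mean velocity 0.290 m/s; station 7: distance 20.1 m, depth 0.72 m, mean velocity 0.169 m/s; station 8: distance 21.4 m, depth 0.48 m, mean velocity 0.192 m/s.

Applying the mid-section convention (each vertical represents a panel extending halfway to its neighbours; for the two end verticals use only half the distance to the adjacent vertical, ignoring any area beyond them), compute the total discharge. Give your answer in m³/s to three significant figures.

w_1 = (3.9 − 2.0)/2 = 0.95 m; q_1 = 0.154 × 0.52 × 0.95 = 0.07608 m³/s
w_2 = (6.7 − 2.0)/2 = 2.35 m; q_2 = 0.225 × 1.26 × 2.35 = 0.6662 m³/s
w_3 = (9.2 − 3.9)/2 = 2.65 m; q_3 = 0.226 × 1.86 × 2.65 = 1.114 m³/s
w_4 = (10.8 − 6.7)/2 = 2.05 m; q_4 = 0.243 × 2.25 × 2.05 = 1.121 m³/s
w_5 = (15.8 − 9.2)/2 = 3.3 m; q_5 = 0.293 × 1.77 × 3.3 = 1.711 m³/s
w_6 = (20.1 − 10.8)/2 = 4.65 m; q_6 = 0.290 × 1.91 × 4.65 = 2.576 m³/s
w_7 = (21.4 − 15.8)/2 = 2.8 m; q_7 = 0.169 × 0.72 × 2.8 = 0.3407 m³/s
w_8 = (21.4 − 20.1)/2 = 0.65 m; q_8 = 0.192 × 0.48 × 0.65 = 0.05990 m³/s
Q = Σ qᵢ = 7.665 m³/s

7.66 m³/s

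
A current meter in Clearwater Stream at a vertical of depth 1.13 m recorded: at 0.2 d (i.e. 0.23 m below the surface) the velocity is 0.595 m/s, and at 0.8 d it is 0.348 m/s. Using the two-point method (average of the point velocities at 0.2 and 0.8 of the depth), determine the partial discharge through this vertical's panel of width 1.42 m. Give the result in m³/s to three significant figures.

v̄ = (0.595 + 0.348) / 2 = 0.4715 m/s
q = v̄ × d × w = 0.4715 × 1.13 × 1.42 = 0.7566 m³/s

0.757 m³/s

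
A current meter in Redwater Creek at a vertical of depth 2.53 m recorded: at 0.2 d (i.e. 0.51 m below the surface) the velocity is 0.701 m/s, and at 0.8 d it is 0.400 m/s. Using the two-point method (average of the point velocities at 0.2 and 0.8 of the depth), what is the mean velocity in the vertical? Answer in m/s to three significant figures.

v̄ = (0.701 + 0.400) / 2 = 0.5505 m/s

0.551 m/s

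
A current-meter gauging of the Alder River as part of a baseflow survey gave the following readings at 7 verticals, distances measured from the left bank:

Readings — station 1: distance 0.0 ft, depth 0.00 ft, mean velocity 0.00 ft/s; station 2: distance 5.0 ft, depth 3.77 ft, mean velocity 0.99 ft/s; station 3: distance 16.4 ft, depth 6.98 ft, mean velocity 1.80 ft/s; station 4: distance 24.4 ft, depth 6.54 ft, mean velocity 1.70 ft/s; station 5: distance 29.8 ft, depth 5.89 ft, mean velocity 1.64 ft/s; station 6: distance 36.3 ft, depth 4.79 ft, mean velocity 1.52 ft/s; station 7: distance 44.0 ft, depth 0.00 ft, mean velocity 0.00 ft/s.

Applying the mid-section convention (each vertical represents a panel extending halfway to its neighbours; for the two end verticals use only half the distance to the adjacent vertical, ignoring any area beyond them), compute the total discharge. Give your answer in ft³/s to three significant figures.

336 ft³/s

w_2 = (16.4 − 0.0)/2 = 8.2 ft; q_2 = 0.99 × 3.77 × 8.2 = 30.60 ft³/s
w_3 = (24.4 − 5.0)/2 = 9.7 ft; q_3 = 1.80 × 6.98 × 9.7 = 121.9 ft³/s
w_4 = (29.8 − 16.4)/2 = 6.7 ft; q_4 = 1.70 × 6.54 × 6.7 = 74.49 ft³/s
w_5 = (36.3 − 24.4)/2 = 5.95 ft; q_5 = 1.64 × 5.89 × 5.95 = 57.47 ft³/s
w_6 = (44.0 − 29.8)/2 = 7.1 ft; q_6 = 1.52 × 4.79 × 7.1 = 51.69 ft³/s
Stations 1, 7 contribute zero (depth or velocity is 0).
Q = Σ qᵢ = 336.1 ft³/s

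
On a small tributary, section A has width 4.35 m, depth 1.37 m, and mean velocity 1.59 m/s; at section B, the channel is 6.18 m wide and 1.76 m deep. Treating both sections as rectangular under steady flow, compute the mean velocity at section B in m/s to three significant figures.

0.871 m/s

Q = A₁V₁ = (4.35×1.37) × 1.59 = 9.476 m³/s
A₂ = 6.18 × 1.76 = 10.88 m²
V₂ = Q/A₂ = 9.476/10.88 = 0.8712 m/s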